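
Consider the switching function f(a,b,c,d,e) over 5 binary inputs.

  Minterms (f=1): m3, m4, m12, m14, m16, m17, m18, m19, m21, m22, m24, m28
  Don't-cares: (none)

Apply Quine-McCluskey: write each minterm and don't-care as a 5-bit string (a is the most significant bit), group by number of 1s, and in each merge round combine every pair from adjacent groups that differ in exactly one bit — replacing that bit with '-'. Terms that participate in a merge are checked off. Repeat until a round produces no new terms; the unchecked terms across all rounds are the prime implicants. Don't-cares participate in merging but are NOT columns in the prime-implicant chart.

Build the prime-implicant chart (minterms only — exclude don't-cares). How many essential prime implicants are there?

5

size-2^0 implicants → 00011(✓)  00100(✓)  01100(✓)  01110(✓)  10000(✓)  10001(✓)  10010(✓)  10011(✓)  10101(✓)  10110(✓)  11000(✓)  11100(✓)
size-2^1 implicants → -0011  -1100  0-100  011-0  1-000  10-01  10-10  100-0(✓)  100-1(✓)  1000-(✓)  1001-(✓)  11-00
size-2^2 implicants → 100--
Unchecked terms (primes): -0011, -1100, 0-100, 011-0, 1-000, 10-01, 10-10, 100--, 11-00
Minterm coverage:
  m3 ⊆ -0011 [E]
  m4 ⊆ 0-100 [E]
  m12 ⊆ -1100,0-100,011-0
  m14 ⊆ 011-0 [E]
  m16 ⊆ 1-000,100--
  m17 ⊆ 10-01,100--
  m18 ⊆ 10-10,100--
  m19 ⊆ -0011,100--
  m21 ⊆ 10-01 [E]
  m22 ⊆ 10-10 [E]
  m24 ⊆ 1-000,11-00
  m28 ⊆ -1100,11-00
E = {-0011, 0-100, 011-0, 10-01, 10-10}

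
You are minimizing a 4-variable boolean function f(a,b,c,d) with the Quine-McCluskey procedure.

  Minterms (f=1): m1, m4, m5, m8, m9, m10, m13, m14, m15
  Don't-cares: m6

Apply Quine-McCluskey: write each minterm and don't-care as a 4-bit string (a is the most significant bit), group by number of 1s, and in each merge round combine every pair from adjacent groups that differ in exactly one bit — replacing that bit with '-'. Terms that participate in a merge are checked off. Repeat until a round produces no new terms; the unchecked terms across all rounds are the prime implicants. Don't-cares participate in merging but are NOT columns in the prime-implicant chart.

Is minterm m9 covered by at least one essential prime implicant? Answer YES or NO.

Round 0: 0001✓ 0100✓ 0101✓ 0110✓ 1000✓ 1001✓ 1010✓ 1101✓ 1110✓ 1111✓
Round 1: -001✓ -101✓ -110 0-01✓ 01-0 010- 1-01✓ 1-10 10-0 100- 11-1 111-
Round 2: --01
PIs = {--01, -110, 01-0, 010-, 1-10, 10-0, 100-, 11-1, 111-}
Coverage chart:
  m1: --01 ←essential
  m4: 01-0,010-
  m5: --01,010-
  m8: 10-0,100-
  m9: --01,100-
  m10: 1-10,10-0
  m13: --01,11-1
  m14: -110,1-10,111-
  m15: 11-1,111-
Essential: --01

YES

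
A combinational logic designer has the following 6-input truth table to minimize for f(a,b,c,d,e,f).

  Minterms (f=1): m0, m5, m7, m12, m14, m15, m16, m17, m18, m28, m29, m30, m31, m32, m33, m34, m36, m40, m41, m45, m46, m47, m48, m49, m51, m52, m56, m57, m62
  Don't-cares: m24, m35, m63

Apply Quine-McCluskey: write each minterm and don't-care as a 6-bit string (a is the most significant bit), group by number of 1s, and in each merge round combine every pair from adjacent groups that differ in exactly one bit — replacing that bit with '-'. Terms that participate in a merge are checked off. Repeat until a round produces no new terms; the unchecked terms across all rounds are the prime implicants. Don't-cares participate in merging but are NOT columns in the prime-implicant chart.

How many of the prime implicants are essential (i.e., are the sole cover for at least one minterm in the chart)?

[col 0] 000000*, 000101*, 000111*, 001100*, 001110*, 001111*, 010000*, 010001*, 010010*, 011000*, 011100*, 011101*, 011110*, 011111*, 100000*, 100001*, 100010*, 100011*, 100100*, 101000*, 101001*, 101101*, 101110*, 101111*, 110000*, 110001*, 110011*, 110100*, 111000*, 111001*, 111110*, 111111*
[col 1] -00000*, -01110*, -01111*, -10000*, -10001*, -11000*, -11110*, -11111*, 0-0000*, 0-1100*, 0-1110*, 0-1111*, 00-111, 0001-1, 0011-0*, 00111-*, 01-000*, 0100-0, 01000-*, 011-00, 0111-0*, 0111-1*, 01110-*, 01111-*, 1-0000*, 1-0001*, 1-0011*, 1-0100*, 1-1000*, 1-1001*, 1-1110*, 1-1111*, 10-000*, 10-001*, 100-00*, 1000-0*, 1000-1*, 10000-*, 10001-*, 101-01, 10100-*, 1011-1, 10111-*, 11-000*, 11-001*, 110-00*, 1100-1*, 11000-*, 11100-*, 11111-*
[col 2] --0000, --1110*, --1111*, -0111-*, -1-000, -1000-, -1111-*, 0-11-0, 0-111-*, 0111--, 1--000*, 1--001*, 1-0-00, 1-00-1, 1-000-*, 1-100-*, 1-111-*, 10-00-*, 1000--, 11-00-*
[col 3] --111-, 1--00-
Prime implicants: --0000, --111-, -1-000, -1000-, 0-11-0, 00-111, 0001-1, 0100-0, 011-00, 0111--, 1--00-, 1-0-00, 1-00-1, 1000--, 101-01, 1011-1
PI chart (minterm → PIs covering it):
  0 | --0000  (sole → essential)
  5 | 0001-1  (sole → essential)
  7 | 00-111,0001-1
  12 | 0-11-0  (sole → essential)
  14 | --111-,0-11-0
  15 | --111-,00-111
  16 | --0000,-1-000,-1000-,0100-0
  17 | -1000-  (sole → essential)
  18 | 0100-0  (sole → essential)
  28 | 0-11-0,011-00,0111--
  29 | 0111--  (sole → essential)
  30 | --111-,0-11-0,0111--
  31 | --111-,0111--
  32 | --0000,1--00-,1-0-00,1000--
  33 | 1--00-,1-00-1,1000--
  34 | 1000--  (sole → essential)
  36 | 1-0-00  (sole → essential)
  40 | 1--00-  (sole → essential)
  41 | 1--00-,101-01
  45 | 101-01,1011-1
  46 | --111-  (sole → essential)
  47 | --111-,1011-1
  48 | --0000,-1-000,-1000-,1--00-,1-0-00
  49 | -1000-,1--00-,1-00-1
  51 | 1-00-1  (sole → essential)
  52 | 1-0-00  (sole → essential)
  56 | -1-000,1--00-
  57 | 1--00-  (sole → essential)
  62 | --111-  (sole → essential)
Essential prime implicants: --0000, --111-, -1000-, 0-11-0, 0001-1, 0100-0, 0111--, 1--00-, 1-0-00, 1-00-1, 1000--

11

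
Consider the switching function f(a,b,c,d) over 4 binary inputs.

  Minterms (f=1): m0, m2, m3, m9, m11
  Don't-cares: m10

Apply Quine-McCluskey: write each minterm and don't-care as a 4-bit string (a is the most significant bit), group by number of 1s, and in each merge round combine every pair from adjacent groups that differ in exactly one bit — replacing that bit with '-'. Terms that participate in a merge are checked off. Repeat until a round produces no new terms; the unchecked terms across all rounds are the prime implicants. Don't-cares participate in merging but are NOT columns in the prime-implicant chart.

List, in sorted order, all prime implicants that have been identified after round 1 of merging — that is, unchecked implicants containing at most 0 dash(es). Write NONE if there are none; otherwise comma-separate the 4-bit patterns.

Round 0: 0000✓ 0010✓ 0011✓ 1001✓ 1010✓ 1011✓
Round 1: -010✓ -011✓ 00-0 001-✓ 10-1 101-✓
Round 2: -01-
PIs = {-01-, 00-0, 10-1}

NONE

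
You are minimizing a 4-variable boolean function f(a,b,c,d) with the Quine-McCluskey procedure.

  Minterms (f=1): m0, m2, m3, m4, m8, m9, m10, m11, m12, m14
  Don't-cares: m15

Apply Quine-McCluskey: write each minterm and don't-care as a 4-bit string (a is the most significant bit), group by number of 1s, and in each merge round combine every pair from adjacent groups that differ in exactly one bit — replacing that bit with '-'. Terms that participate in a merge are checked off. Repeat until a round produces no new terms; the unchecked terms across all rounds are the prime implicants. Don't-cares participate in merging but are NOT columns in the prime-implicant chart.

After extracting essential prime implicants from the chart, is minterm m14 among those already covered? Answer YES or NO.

NO

[col 0] 0000*, 0010*, 0011*, 0100*, 1000*, 1001*, 1010*, 1011*, 1100*, 1110*, 1111*
[col 1] -000*, -010*, -011*, -100*, 0-00*, 00-0*, 001-*, 1-00*, 1-10*, 1-11*, 10-0*, 10-1*, 100-*, 101-*, 11-0*, 111-*
[col 2] --00, -0-0, -01-, 1--0, 1-1-, 10--
Prime implicants: --00, -0-0, -01-, 1--0, 1-1-, 10--
PI chart (minterm → PIs covering it):
  0 | --00,-0-0
  2 | -0-0,-01-
  3 | -01-  (sole → essential)
  4 | --00  (sole → essential)
  8 | --00,-0-0,1--0,10--
  9 | 10--  (sole → essential)
  10 | -0-0,-01-,1--0,1-1-,10--
  11 | -01-,1-1-,10--
  12 | --00,1--0
  14 | 1--0,1-1-
Essential prime implicants: --00, -01-, 10--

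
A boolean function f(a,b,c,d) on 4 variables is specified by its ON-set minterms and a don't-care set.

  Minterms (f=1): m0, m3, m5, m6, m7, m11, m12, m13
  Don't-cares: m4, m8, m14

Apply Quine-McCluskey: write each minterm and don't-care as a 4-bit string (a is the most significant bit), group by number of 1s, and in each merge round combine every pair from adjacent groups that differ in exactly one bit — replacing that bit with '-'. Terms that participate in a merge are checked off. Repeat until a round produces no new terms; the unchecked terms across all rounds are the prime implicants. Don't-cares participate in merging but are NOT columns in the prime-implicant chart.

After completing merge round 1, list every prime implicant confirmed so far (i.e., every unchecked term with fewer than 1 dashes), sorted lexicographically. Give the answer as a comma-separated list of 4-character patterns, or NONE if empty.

size-2^0 implicants → 0000(✓)  0011(✓)  0100(✓)  0101(✓)  0110(✓)  0111(✓)  1000(✓)  1011(✓)  1100(✓)  1101(✓)  1110(✓)
size-2^1 implicants → -000(✓)  -011  -100(✓)  -101(✓)  -110(✓)  0-00(✓)  0-11  01-0(✓)  01-1(✓)  010-(✓)  011-(✓)  1-00(✓)  11-0(✓)  110-(✓)
size-2^2 implicants → --00  -1-0  -10-  01--
Unchecked terms (primes): --00, -011, -1-0, -10-, 0-11, 01--

NONE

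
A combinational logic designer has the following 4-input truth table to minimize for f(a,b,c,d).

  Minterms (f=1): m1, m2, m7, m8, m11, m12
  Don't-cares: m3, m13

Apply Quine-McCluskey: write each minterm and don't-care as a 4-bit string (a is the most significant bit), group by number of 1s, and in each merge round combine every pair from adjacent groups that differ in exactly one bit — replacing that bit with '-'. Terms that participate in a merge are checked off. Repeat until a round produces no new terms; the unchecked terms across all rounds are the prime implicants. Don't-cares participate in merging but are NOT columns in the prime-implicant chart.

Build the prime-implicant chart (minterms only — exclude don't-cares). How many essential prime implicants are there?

[col 0] 0001*, 0010*, 0011*, 0111*, 1000*, 1011*, 1100*, 1101*
[col 1] -011, 0-11, 00-1, 001-, 1-00, 110-
Prime implicants: -011, 0-11, 00-1, 001-, 1-00, 110-
PI chart (minterm → PIs covering it):
  1 | 00-1  (sole → essential)
  2 | 001-  (sole → essential)
  7 | 0-11  (sole → essential)
  8 | 1-00  (sole → essential)
  11 | -011  (sole → essential)
  12 | 1-00,110-
Essential prime implicants: -011, 0-11, 00-1, 001-, 1-00

5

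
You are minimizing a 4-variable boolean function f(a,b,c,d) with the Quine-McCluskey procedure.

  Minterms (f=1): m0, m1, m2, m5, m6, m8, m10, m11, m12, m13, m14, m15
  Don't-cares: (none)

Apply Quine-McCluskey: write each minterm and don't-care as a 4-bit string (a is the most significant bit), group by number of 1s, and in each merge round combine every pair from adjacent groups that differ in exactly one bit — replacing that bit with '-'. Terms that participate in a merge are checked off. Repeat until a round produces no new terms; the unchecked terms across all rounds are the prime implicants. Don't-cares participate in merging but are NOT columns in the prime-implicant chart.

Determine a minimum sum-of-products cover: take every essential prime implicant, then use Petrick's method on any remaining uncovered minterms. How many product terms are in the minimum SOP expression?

5

size-2^0 implicants → 0000(✓)  0001(✓)  0010(✓)  0101(✓)  0110(✓)  1000(✓)  1010(✓)  1011(✓)  1100(✓)  1101(✓)  1110(✓)  1111(✓)
size-2^1 implicants → -000(✓)  -010(✓)  -101  -110(✓)  0-01  0-10(✓)  00-0(✓)  000-  1-00(✓)  1-10(✓)  1-11(✓)  10-0(✓)  101-(✓)  11-0(✓)  11-1(✓)  110-(✓)  111-(✓)
size-2^2 implicants → --10  -0-0  1--0  1-1-  11--
Unchecked terms (primes): --10, -0-0, -101, 0-01, 000-, 1--0, 1-1-, 11--
Minterm coverage:
  m0 ⊆ -0-0,000-
  m1 ⊆ 0-01,000-
  m2 ⊆ --10,-0-0
  m5 ⊆ -101,0-01
  m6 ⊆ --10 [E]
  m8 ⊆ -0-0,1--0
  m10 ⊆ --10,-0-0,1--0,1-1-
  m11 ⊆ 1-1- [E]
  m12 ⊆ 1--0,11--
  m13 ⊆ -101,11--
  m14 ⊆ --10,1--0,1-1-,11--
  m15 ⊆ 1-1-,11--
E = {--10, 1-1-}
Petrick residual → -0-0, 0-01, 11--
Cover = cd' + b'd' + a'c'd + ac + ab  |cover|=5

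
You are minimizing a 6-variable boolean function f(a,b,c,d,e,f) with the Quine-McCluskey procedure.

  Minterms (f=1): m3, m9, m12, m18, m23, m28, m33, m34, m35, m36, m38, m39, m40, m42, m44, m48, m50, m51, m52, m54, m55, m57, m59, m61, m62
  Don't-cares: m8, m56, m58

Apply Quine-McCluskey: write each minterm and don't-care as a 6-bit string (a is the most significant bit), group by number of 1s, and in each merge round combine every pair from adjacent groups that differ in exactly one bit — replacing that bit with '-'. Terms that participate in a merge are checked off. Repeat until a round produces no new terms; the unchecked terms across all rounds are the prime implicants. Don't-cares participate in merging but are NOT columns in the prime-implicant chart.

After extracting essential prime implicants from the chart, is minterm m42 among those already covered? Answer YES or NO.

NO

Round 0: 000011✓ 001000✓ 001001✓ 001100✓ 010010✓ 010111✓ 011100✓ 100001✓ 100010✓ 100011✓ 100100✓ 100110✓ 100111✓ 101000✓ 101010✓ 101100✓ 110000✓ 110010✓ 110011✓ 110100✓ 110110✓ 110111✓ 111000✓ 111001✓ 111010✓ 111011✓ 111101✓ 111110✓
Round 1: -00011 -01000✓ -01100✓ -10010 -10111 0-1100 001-00✓ 00100- 1-0010✓ 1-0011✓ 1-0100✓ 1-0110✓ 1-0111✓ 1-1000✓ 1-1010✓ 10-010✓ 10-100 100-10✓ 100-11✓ 1000-1 10001-✓ 1001-0✓ 10011-✓ 101-00✓ 1010-0✓ 11-000✓ 11-010✓ 11-011✓ 11-110✓ 110-00✓ 110-10✓ 110-11✓ 1100-0✓ 11001-✓ 1101-0✓ 11011-✓ 111-01 111-10✓ 1110-0✓ 1110-1✓ 11100-✓ 11101-✓
Round 2: -01-00 1--010 1-0-10✓ 1-0-11✓ 1-001-✓ 1-01-0 1-011-✓ 1-10-0 100-1-✓ 11--10 11-0-0 11-01- 110--0 110-1-✓ 1110--
Round 3: 1-0-1-
PIs = {-00011, -01-00, -10010, -10111, 0-1100, 00100-, 1--010, 1-0-1-, 1-01-0, 1-10-0, 10-100, 1000-1, 11--10, 11-0-0, 11-01-, 110--0, 111-01, 1110--}
Coverage chart:
  m3: -00011 ←essential
  m9: 00100- ←essential
  m12: -01-00,0-1100
  m18: -10010 ←essential
  m23: -10111 ←essential
  m28: 0-1100 ←essential
  m33: 1000-1 ←essential
  m34: 1--010,1-0-1-
  m35: -00011,1-0-1-,1000-1
  m36: 1-01-0,10-100
  m38: 1-0-1-,1-01-0
  m39: 1-0-1- ←essential
  m40: -01-00,1-10-0
  m42: 1--010,1-10-0
  m44: -01-00,10-100
  m48: 11-0-0,110--0
  m50: -10010,1--010,1-0-1-,11--10,11-0-0,11-01-,110--0
  m51: 1-0-1-,11-01-
  m52: 1-01-0,110--0
  m54: 1-0-1-,1-01-0,11--10,110--0
  m55: -10111,1-0-1-
  m57: 111-01,1110--
  m59: 11-01-,1110--
  m61: 111-01 ←essential
  m62: 11--10 ←essential
Essential: -00011, -10010, -10111, 0-1100, 00100-, 1-0-1-, 1000-1, 11--10, 111-01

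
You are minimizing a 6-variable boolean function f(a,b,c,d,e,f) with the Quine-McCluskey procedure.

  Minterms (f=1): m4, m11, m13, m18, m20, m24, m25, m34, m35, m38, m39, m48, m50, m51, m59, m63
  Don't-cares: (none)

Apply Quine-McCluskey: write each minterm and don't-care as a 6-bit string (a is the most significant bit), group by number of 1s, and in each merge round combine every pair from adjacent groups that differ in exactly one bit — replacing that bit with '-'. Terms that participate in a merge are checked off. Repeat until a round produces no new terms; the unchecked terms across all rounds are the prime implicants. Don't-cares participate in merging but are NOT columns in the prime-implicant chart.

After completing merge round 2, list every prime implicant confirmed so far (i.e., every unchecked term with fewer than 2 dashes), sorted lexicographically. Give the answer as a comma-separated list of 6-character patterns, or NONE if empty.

Round 0: 000100✓ 001011 001101 010010✓ 010100✓ 011000✓ 011001✓ 100010✓ 100011✓ 100110✓ 100111✓ 110000✓ 110010✓ 110011✓ 111011✓ 111111✓
Round 1: -10010 0-0100 01100- 1-0010✓ 1-0011✓ 100-10✓ 100-11✓ 10001-✓ 10011-✓ 11-011 1100-0 11001-✓ 111-11
Round 2: 1-001- 100-1-
PIs = {-10010, 0-0100, 001011, 001101, 01100-, 1-001-, 100-1-, 11-011, 1100-0, 111-11}

-10010, 0-0100, 001011, 001101, 01100-, 11-011, 1100-0, 111-11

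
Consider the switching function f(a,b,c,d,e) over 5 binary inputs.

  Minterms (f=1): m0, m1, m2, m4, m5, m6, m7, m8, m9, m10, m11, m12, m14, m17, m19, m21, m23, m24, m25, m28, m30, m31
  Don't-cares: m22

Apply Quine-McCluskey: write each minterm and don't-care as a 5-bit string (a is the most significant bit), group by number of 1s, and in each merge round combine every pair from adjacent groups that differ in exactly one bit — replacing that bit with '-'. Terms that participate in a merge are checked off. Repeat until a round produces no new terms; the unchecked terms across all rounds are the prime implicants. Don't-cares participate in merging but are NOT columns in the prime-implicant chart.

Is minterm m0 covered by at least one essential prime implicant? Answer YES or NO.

YES

Round 0: 00000✓ 00001✓ 00010✓ 00100✓ 00101✓ 00110✓ 00111✓ 01000✓ 01001✓ 01010✓ 01011✓ 01100✓ 01110✓ 10001✓ 10011✓ 10101✓ 10110✓ 10111✓ 11000✓ 11001✓ 11100✓ 11110✓ 11111✓
Round 1: -0001✓ -0101✓ -0110✓ -0111✓ -1000✓ -1001✓ -1100✓ -1110✓ 0-000✓ 0-001✓ 0-010✓ 0-100✓ 0-110✓ 00-00✓ 00-01✓ 00-10✓ 000-0✓ 0000-✓ 001-0✓ 001-1✓ 0010-✓ 0011-✓ 01-00✓ 01-10✓ 010-0✓ 010-1✓ 0100-✓ 0101-✓ 011-0✓ 1-001✓ 1-110✓ 1-111✓ 10-01✓ 10-11✓ 100-1✓ 101-1✓ 1011-✓ 11-00✓ 1100-✓ 111-0✓ 1111-✓
Round 2: --001 --110 -0-01 -01-1 -011- -1-00 -100- -11-0 0--00✓ 0--10✓ 0-0-0✓ 0-00- 0-1-0✓ 00--0✓ 00-0- 001-- 01--0✓ 010-- 1-11- 10--1
Round 3: 0---0
PIs = {--001, --110, -0-01, -01-1, -011-, -1-00, -100-, -11-0, 0---0, 0-00-, 00-0-, 001--, 010--, 1-11-, 10--1}
Coverage chart:
  m0: 0---0,0-00-,00-0-
  m1: --001,-0-01,0-00-,00-0-
  m2: 0---0 ←essential
  m4: 0---0,00-0-,001--
  m5: -0-01,-01-1,00-0-,001--
  m6: --110,-011-,0---0,001--
  m7: -01-1,-011-,001--
  m8: -1-00,-100-,0---0,0-00-,010--
  m9: --001,-100-,0-00-,010--
  m10: 0---0,010--
  m11: 010-- ←essential
  m12: -1-00,-11-0,0---0
  m14: --110,-11-0,0---0
  m17: --001,-0-01,10--1
  m19: 10--1 ←essential
  m21: -0-01,-01-1,10--1
  m23: -01-1,-011-,1-11-,10--1
  m24: -1-00,-100-
  m25: --001,-100-
  m28: -1-00,-11-0
  m30: --110,-11-0,1-11-
  m31: 1-11- ←essential
Essential: 0---0, 010--, 1-11-, 10--1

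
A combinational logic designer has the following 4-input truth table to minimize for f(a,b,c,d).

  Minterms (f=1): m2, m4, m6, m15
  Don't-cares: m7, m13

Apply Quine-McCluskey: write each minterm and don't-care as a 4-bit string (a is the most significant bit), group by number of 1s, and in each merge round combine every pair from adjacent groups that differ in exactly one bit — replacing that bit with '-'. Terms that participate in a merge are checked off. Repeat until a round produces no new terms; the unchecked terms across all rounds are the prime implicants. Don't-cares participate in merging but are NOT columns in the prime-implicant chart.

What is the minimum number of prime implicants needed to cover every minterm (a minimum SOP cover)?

3

size-2^0 implicants → 0010(✓)  0100(✓)  0110(✓)  0111(✓)  1101(✓)  1111(✓)
size-2^1 implicants → -111  0-10  01-0  011-  11-1
Unchecked terms (primes): -111, 0-10, 01-0, 011-, 11-1
Minterm coverage:
  m2 ⊆ 0-10 [E]
  m4 ⊆ 01-0 [E]
  m6 ⊆ 0-10,01-0,011-
  m15 ⊆ -111,11-1
E = {0-10, 01-0}
Petrick residual → -111
Cover = bcd + a'cd' + a'bd'  |cover|=3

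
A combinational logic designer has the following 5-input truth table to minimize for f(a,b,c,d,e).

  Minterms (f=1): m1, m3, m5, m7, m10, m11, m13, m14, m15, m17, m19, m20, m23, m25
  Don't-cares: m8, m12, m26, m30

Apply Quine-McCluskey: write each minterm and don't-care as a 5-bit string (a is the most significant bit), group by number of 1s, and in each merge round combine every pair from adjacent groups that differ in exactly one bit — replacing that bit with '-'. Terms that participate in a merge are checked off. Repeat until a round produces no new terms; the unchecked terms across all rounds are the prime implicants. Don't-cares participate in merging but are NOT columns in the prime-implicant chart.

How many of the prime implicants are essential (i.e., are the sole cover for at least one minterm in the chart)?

3

Round 0: 00001✓ 00011✓ 00101✓ 00111✓ 01000✓ 01010✓ 01011✓ 01100✓ 01101✓ 01110✓ 01111✓ 10001✓ 10011✓ 10100 10111✓ 11001✓ 11010✓ 11110✓
Round 1: -0001✓ -0011✓ -0111✓ -1010✓ -1110✓ 0-011✓ 0-101✓ 0-111✓ 00-01✓ 00-11✓ 000-1✓ 001-1✓ 01-00✓ 01-10✓ 01-11✓ 010-0✓ 0101-✓ 011-0✓ 011-1✓ 0110-✓ 0111-✓ 1-001 10-11✓ 100-1✓ 11-10✓
Round 2: -0-11 -00-1 -1-10 0--11 0-1-1 00--1 01--0 01-1- 011--
PIs = {-0-11, -00-1, -1-10, 0--11, 0-1-1, 00--1, 01--0, 01-1-, 011--, 1-001, 10100}
Coverage chart:
  m1: -00-1,00--1
  m3: -0-11,-00-1,0--11,00--1
  m5: 0-1-1,00--1
  m7: -0-11,0--11,0-1-1,00--1
  m10: -1-10,01--0,01-1-
  m11: 0--11,01-1-
  m13: 0-1-1,011--
  m14: -1-10,01--0,01-1-,011--
  m15: 0--11,0-1-1,01-1-,011--
  m17: -00-1,1-001
  m19: -0-11,-00-1
  m20: 10100 ←essential
  m23: -0-11 ←essential
  m25: 1-001 ←essential
Essential: -0-11, 1-001, 10100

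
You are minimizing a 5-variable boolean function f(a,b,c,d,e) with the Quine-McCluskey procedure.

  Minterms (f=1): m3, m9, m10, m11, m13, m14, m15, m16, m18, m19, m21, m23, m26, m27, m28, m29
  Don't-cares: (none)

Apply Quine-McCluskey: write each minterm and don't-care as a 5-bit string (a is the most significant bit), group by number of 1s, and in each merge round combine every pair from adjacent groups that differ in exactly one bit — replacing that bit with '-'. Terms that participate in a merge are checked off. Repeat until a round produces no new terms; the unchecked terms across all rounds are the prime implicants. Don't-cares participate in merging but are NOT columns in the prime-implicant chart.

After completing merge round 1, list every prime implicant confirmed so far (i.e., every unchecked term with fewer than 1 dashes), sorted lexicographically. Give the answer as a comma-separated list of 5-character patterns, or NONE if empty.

NONE

[col 0] 00011*, 01001*, 01010*, 01011*, 01101*, 01110*, 01111*, 10000*, 10010*, 10011*, 10101*, 10111*, 11010*, 11011*, 11100*, 11101*
[col 1] -0011*, -1010*, -1011*, -1101, 0-011*, 01-01*, 01-10*, 01-11*, 010-1*, 0101-*, 011-1*, 0111-*, 1-010*, 1-011*, 1-101, 10-11, 100-0, 1001-*, 101-1, 1101-*, 1110-
[col 2] --011, -101-, 01--1, 01-1-, 1-01-
Prime implicants: --011, -101-, -1101, 01--1, 01-1-, 1-01-, 1-101, 10-11, 100-0, 101-1, 1110-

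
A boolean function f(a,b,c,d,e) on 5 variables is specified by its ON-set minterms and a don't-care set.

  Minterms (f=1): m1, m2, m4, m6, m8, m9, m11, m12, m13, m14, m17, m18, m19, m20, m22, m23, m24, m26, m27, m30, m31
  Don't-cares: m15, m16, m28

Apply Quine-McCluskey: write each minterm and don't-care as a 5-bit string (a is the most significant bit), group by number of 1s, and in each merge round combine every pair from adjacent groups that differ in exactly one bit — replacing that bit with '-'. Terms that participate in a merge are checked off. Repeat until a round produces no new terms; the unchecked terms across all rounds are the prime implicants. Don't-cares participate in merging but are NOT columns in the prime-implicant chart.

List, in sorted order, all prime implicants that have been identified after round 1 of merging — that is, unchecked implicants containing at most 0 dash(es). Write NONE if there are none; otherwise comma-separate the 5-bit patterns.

[col 0] 00001*, 00010*, 00100*, 00110*, 01000*, 01001*, 01011*, 01100*, 01101*, 01110*, 01111*, 10000*, 10001*, 10010*, 10011*, 10100*, 10110*, 10111*, 11000*, 11010*, 11011*, 11100*, 11110*, 11111*
[col 1] -0001, -0010*, -0100*, -0110*, -1000*, -1011*, -1100*, -1110*, -1111*, 0-001, 0-100*, 0-110*, 00-10*, 001-0*, 01-00*, 01-01*, 01-11*, 010-1*, 0100-*, 011-0*, 011-1*, 0110-*, 0111-*, 1-000*, 1-010*, 1-011*, 1-100*, 1-110*, 1-111*, 10-00*, 10-10*, 10-11*, 100-0*, 100-1*, 1000-*, 1001-*, 101-0*, 1011-*, 11-00*, 11-10*, 11-11*, 110-0*, 1101-*, 111-0*, 1111-*
[col 2] --100*, --110*, -0-10, -01-0*, -1-00, -1-11, -11-0*, -111-, 0-1-0*, 01--1, 01-0-, 011--, 1--00*, 1--10*, 1--11*, 1-0-0*, 1-01-*, 1-1-0*, 1-11-*, 10--0*, 10-1-*, 100--, 11--0*, 11-1-*
[col 3] --1-0, 1---0, 1--1-
Prime implicants: --1-0, -0-10, -0001, -1-00, -1-11, -111-, 0-001, 01--1, 01-0-, 011--, 1---0, 1--1-, 100--

NONE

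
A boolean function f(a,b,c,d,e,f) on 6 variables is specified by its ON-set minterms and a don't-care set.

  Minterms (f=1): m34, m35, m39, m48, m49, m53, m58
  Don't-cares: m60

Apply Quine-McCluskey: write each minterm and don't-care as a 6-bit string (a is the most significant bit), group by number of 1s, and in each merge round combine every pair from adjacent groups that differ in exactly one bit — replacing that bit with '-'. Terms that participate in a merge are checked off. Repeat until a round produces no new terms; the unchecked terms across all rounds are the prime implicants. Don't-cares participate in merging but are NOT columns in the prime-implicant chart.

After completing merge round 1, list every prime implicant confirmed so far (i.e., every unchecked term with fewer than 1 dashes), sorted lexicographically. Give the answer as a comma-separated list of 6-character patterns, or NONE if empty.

111010, 111100

[col 0] 100010*, 100011*, 100111*, 110000*, 110001*, 110101*, 111010, 111100
[col 1] 100-11, 10001-, 110-01, 11000-
Prime implicants: 100-11, 10001-, 110-01, 11000-, 111010, 111100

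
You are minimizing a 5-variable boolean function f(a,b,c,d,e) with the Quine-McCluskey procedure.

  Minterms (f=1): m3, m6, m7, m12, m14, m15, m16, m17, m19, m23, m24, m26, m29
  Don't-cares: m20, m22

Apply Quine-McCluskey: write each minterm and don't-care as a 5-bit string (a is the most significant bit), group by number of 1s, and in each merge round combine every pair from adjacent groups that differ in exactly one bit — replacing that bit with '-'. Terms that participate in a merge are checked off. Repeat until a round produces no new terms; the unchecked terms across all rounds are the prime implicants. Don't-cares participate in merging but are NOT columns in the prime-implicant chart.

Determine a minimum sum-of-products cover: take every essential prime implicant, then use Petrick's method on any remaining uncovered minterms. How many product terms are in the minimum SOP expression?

6

Round 0: 00011✓ 00110✓ 00111✓ 01100✓ 01110✓ 01111✓ 10000✓ 10001✓ 10011✓ 10100✓ 10110✓ 10111✓ 11000✓ 11010✓ 11101
Round 1: -0011✓ -0110✓ -0111✓ 0-110✓ 0-111✓ 00-11✓ 0011-✓ 011-0 0111-✓ 1-000 10-00 10-11✓ 100-1 1000- 101-0 1011-✓ 110-0
Round 2: -0-11 -011- 0-11-
PIs = {-0-11, -011-, 0-11-, 011-0, 1-000, 10-00, 100-1, 1000-, 101-0, 110-0, 11101}
Coverage chart:
  m3: -0-11 ←essential
  m6: -011-,0-11-
  m7: -0-11,-011-,0-11-
  m12: 011-0 ←essential
  m14: 0-11-,011-0
  m15: 0-11- ←essential
  m16: 1-000,10-00,1000-
  m17: 100-1,1000-
  m19: -0-11,100-1
  m23: -0-11,-011-
  m24: 1-000,110-0
  m26: 110-0 ←essential
  m29: 11101 ←essential
Essential: -0-11, 0-11-, 011-0, 110-0, 11101
Petrick residual → 1000-
Min cover (6 terms): b'de + a'cd + a'bce' + ab'c'd' + abc'e' + abcd'e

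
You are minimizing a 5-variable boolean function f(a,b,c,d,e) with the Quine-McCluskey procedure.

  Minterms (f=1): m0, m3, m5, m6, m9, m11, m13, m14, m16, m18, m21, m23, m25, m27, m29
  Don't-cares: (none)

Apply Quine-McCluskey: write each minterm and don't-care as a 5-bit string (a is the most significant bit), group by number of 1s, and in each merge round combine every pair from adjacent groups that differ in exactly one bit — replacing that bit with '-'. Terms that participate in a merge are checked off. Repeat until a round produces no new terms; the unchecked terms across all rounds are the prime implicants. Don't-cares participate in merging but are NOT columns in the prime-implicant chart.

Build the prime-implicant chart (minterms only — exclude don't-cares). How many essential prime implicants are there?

7

[col 0] 00000*, 00011*, 00101*, 00110*, 01001*, 01011*, 01101*, 01110*, 10000*, 10010*, 10101*, 10111*, 11001*, 11011*, 11101*
[col 1] -0000, -0101*, -1001*, -1011*, -1101*, 0-011, 0-101*, 0-110, 01-01*, 010-1*, 1-101*, 100-0, 101-1, 11-01*, 110-1*
[col 2] --101, -1-01, -10-1
Prime implicants: --101, -0000, -1-01, -10-1, 0-011, 0-110, 100-0, 101-1
PI chart (minterm → PIs covering it):
  0 | -0000  (sole → essential)
  3 | 0-011  (sole → essential)
  5 | --101  (sole → essential)
  6 | 0-110  (sole → essential)
  9 | -1-01,-10-1
  11 | -10-1,0-011
  13 | --101,-1-01
  14 | 0-110  (sole → essential)
  16 | -0000,100-0
  18 | 100-0  (sole → essential)
  21 | --101,101-1
  23 | 101-1  (sole → essential)
  25 | -1-01,-10-1
  27 | -10-1  (sole → essential)
  29 | --101,-1-01
Essential prime implicants: --101, -0000, -10-1, 0-011, 0-110, 100-0, 101-1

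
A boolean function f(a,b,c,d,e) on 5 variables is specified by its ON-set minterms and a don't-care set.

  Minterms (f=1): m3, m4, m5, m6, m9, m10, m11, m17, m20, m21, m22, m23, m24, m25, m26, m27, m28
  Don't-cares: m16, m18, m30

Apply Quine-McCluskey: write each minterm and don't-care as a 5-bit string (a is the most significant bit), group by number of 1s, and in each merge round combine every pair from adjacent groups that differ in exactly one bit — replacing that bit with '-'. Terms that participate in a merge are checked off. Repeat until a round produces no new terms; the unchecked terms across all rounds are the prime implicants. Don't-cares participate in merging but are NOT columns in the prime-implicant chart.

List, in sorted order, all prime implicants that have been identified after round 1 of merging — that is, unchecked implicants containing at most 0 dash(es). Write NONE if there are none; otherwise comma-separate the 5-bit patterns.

NONE

Round 0: 00011✓ 00100✓ 00101✓ 00110✓ 01001✓ 01010✓ 01011✓ 10000✓ 10001✓ 10010✓ 10100✓ 10101✓ 10110✓ 10111✓ 11000✓ 11001✓ 11010✓ 11011✓ 11100✓ 11110✓
Round 1: -0100✓ -0101✓ -0110✓ -1001✓ -1010✓ -1011✓ 0-011 001-0✓ 0010-✓ 010-1✓ 0101-✓ 1-000✓ 1-001✓ 1-010✓ 1-100✓ 1-110✓ 10-00✓ 10-01✓ 10-10✓ 100-0✓ 1000-✓ 101-0✓ 101-1✓ 1010-✓ 1011-✓ 11-00✓ 11-10✓ 110-0✓ 110-1✓ 1100-✓ 1101-✓ 111-0✓
Round 2: -01-0 -010- -10-1 -101- 1--00✓ 1--10✓ 1-0-0✓ 1-00- 1-1-0✓ 10--0✓ 10-0- 101-- 11--0✓ 110--
Round 3: 1---0
PIs = {-01-0, -010-, -10-1, -101-, 0-011, 1---0, 1-00-, 10-0-, 101--, 110--}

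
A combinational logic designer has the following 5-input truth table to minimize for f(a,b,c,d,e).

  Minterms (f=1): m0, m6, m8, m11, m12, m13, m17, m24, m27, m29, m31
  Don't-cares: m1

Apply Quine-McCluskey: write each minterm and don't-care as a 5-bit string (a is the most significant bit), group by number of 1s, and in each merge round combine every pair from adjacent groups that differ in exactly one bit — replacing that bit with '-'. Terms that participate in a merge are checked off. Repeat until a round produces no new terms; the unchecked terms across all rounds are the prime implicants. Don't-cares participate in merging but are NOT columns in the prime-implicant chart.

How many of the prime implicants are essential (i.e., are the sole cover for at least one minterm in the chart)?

4

[col 0] 00000*, 00001*, 00110, 01000*, 01011*, 01100*, 01101*, 10001*, 11000*, 11011*, 11101*, 11111*
[col 1] -0001, -1000, -1011, -1101, 0-000, 0000-, 01-00, 0110-, 11-11, 111-1
Prime implicants: -0001, -1000, -1011, -1101, 0-000, 0000-, 00110, 01-00, 0110-, 11-11, 111-1
PI chart (minterm → PIs covering it):
  0 | 0-000,0000-
  6 | 00110  (sole → essential)
  8 | -1000,0-000,01-00
  11 | -1011  (sole → essential)
  12 | 01-00,0110-
  13 | -1101,0110-
  17 | -0001  (sole → essential)
  24 | -1000  (sole → essential)
  27 | -1011,11-11
  29 | -1101,111-1
  31 | 11-11,111-1
Essential prime implicants: -0001, -1000, -1011, 00110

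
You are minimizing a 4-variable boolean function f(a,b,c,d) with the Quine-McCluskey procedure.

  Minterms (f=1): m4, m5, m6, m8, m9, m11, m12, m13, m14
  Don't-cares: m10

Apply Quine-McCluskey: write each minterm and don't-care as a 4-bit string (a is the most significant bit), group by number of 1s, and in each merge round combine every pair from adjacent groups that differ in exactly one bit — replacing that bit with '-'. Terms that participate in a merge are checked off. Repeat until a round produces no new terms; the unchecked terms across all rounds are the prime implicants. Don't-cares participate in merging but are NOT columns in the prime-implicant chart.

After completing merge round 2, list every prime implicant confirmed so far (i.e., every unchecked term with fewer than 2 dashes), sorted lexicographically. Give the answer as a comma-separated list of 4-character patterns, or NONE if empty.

NONE

Round 0: 0100✓ 0101✓ 0110✓ 1000✓ 1001✓ 1010✓ 1011✓ 1100✓ 1101✓ 1110✓
Round 1: -100✓ -101✓ -110✓ 01-0✓ 010-✓ 1-00✓ 1-01✓ 1-10✓ 10-0✓ 10-1✓ 100-✓ 101-✓ 11-0✓ 110-✓
Round 2: -1-0 -10- 1--0 1-0- 10--
PIs = {-1-0, -10-, 1--0, 1-0-, 10--}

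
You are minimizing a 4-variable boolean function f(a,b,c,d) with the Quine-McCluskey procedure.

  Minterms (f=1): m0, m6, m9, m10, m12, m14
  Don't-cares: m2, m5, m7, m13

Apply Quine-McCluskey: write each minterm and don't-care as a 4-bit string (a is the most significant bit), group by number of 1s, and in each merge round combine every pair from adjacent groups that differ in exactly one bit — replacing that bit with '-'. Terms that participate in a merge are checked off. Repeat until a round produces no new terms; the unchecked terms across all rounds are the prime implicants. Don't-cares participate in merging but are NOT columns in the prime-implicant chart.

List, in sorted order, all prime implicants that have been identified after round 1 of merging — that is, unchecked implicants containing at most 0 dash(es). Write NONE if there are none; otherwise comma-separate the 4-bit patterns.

size-2^0 implicants → 0000(✓)  0010(✓)  0101(✓)  0110(✓)  0111(✓)  1001(✓)  1010(✓)  1100(✓)  1101(✓)  1110(✓)
size-2^1 implicants → -010(✓)  -101  -110(✓)  0-10(✓)  00-0  01-1  011-  1-01  1-10(✓)  11-0  110-
size-2^2 implicants → --10
Unchecked terms (primes): --10, -101, 00-0, 01-1, 011-, 1-01, 11-0, 110-

NONE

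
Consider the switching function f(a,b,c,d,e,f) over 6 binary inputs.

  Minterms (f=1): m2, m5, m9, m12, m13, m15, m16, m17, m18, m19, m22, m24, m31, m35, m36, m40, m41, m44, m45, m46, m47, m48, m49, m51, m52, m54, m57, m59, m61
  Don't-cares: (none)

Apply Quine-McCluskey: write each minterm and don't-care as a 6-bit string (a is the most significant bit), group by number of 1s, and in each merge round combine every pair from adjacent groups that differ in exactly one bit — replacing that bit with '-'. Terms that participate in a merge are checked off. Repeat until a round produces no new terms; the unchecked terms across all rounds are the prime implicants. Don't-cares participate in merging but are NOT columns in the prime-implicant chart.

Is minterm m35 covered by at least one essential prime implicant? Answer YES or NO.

YES

size-2^0 implicants → 000010(✓)  000101(✓)  001001(✓)  001100(✓)  001101(✓)  001111(✓)  010000(✓)  010001(✓)  010010(✓)  010011(✓)  010110(✓)  011000(✓)  011111(✓)  100011(✓)  100100(✓)  101000(✓)  101001(✓)  101100(✓)  101101(✓)  101110(✓)  101111(✓)  110000(✓)  110001(✓)  110011(✓)  110100(✓)  110110(✓)  111001(✓)  111011(✓)  111101(✓)
size-2^1 implicants → -01001(✓)  -01100(✓)  -01101(✓)  -01111(✓)  -10000(✓)  -10001(✓)  -10011(✓)  -10110  0-0010  0-1111  00-101  001-01(✓)  0011-1(✓)  00110-(✓)  01-000  010-10  0100-0(✓)  0100-1(✓)  01000-(✓)  01001-(✓)  1-0011  1-0100  1-1001(✓)  1-1101(✓)  10-100  101-00(✓)  101-01(✓)  10100-(✓)  1011-0(✓)  1011-1(✓)  10110-(✓)  10111-(✓)  11-001(✓)  11-011(✓)  110-00  1100-1(✓)  11000-(✓)  1101-0  111-01(✓)  1110-1(✓)
size-2^2 implicants → -01-01  -011-1  -0110-  -100-1  -1000-  0100--  1-1-01  101-0-  1011--  11-0-1
Unchecked terms (primes): -01-01, -011-1, -0110-, -100-1, -1000-, -10110, 0-0010, 0-1111, 00-101, 01-000, 010-10, 0100--, 1-0011, 1-0100, 1-1-01, 10-100, 101-0-, 1011--, 11-0-1, 110-00, 1101-0
Minterm coverage:
  m2 ⊆ 0-0010 [E]
  m5 ⊆ 00-101 [E]
  m9 ⊆ -01-01 [E]
  m12 ⊆ -0110- [E]
  m13 ⊆ -01-01,-011-1,-0110-,00-101
  m15 ⊆ -011-1,0-1111
  m16 ⊆ -1000-,01-000,0100--
  m17 ⊆ -100-1,-1000-,0100--
  m18 ⊆ 0-0010,010-10,0100--
  m19 ⊆ -100-1,0100--
  m22 ⊆ -10110,010-10
  m24 ⊆ 01-000 [E]
  m31 ⊆ 0-1111 [E]
  m35 ⊆ 1-0011 [E]
  m36 ⊆ 1-0100,10-100
  m40 ⊆ 101-0- [E]
  m41 ⊆ -01-01,1-1-01,101-0-
  m44 ⊆ -0110-,10-100,101-0-,1011--
  m45 ⊆ -01-01,-011-1,-0110-,1-1-01,101-0-,1011--
  m46 ⊆ 1011-- [E]
  m47 ⊆ -011-1,1011--
  m48 ⊆ -1000-,110-00
  m49 ⊆ -100-1,-1000-,11-0-1
  m51 ⊆ -100-1,1-0011,11-0-1
  m52 ⊆ 1-0100,110-00,1101-0
  m54 ⊆ -10110,1101-0
  m57 ⊆ 1-1-01,11-0-1
  m59 ⊆ 11-0-1 [E]
  m61 ⊆ 1-1-01 [E]
E = {-01-01, -0110-, 0-0010, 0-1111, 00-101, 01-000, 1-0011, 1-1-01, 101-0-, 1011--, 11-0-1}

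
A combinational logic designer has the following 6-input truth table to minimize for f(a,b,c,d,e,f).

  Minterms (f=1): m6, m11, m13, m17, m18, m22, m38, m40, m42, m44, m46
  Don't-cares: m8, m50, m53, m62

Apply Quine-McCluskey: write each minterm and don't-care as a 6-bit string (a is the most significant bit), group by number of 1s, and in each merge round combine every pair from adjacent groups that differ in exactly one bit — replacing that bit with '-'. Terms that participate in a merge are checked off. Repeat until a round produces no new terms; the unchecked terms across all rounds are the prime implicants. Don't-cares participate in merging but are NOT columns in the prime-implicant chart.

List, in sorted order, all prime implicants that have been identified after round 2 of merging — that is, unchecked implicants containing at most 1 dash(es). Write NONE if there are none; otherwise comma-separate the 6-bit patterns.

Round 0: 000110✓ 001000✓ 001011 001101 010001 010010✓ 010110✓ 100110✓ 101000✓ 101010✓ 101100✓ 101110✓ 110010✓ 110101 111110✓
Round 1: -00110 -01000 -10010 0-0110 010-10 1-1110 10-110 101-00✓ 101-10✓ 1010-0✓ 1011-0✓
Round 2: 101--0
PIs = {-00110, -01000, -10010, 0-0110, 001011, 001101, 010-10, 010001, 1-1110, 10-110, 101--0, 110101}

-00110, -01000, -10010, 0-0110, 001011, 001101, 010-10, 010001, 1-1110, 10-110, 110101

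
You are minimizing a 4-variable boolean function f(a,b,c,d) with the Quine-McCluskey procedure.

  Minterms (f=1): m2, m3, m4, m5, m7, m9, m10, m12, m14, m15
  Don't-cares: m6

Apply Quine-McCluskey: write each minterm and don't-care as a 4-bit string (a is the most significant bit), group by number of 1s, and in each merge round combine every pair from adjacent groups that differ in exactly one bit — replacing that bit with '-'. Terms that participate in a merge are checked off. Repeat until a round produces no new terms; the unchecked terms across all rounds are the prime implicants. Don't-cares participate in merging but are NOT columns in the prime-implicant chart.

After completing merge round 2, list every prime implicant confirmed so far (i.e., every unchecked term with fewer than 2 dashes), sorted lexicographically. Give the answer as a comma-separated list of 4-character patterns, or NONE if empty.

[col 0] 0010*, 0011*, 0100*, 0101*, 0110*, 0111*, 1001, 1010*, 1100*, 1110*, 1111*
[col 1] -010*, -100*, -110*, -111*, 0-10*, 0-11*, 001-*, 01-0*, 01-1*, 010-*, 011-*, 1-10*, 11-0*, 111-*
[col 2] --10, -1-0, -11-, 0-1-, 01--
Prime implicants: --10, -1-0, -11-, 0-1-, 01--, 1001

1001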